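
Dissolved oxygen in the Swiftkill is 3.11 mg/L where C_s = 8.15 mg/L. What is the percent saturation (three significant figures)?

38.2 % saturation

% saturation = C/C_s × 100 = 3.11/8.15 × 100 = 38.2 %.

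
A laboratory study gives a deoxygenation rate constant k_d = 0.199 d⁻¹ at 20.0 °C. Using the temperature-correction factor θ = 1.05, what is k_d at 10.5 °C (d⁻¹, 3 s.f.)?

k_d(T₂) = k_d(T₁) · θ^(T₂−T₁) = 0.199 × 1.05^(10.5−20.0)
= 0.199 × 1.05^-9.50 = 0.199 × 0.6291 = 0.1252 d⁻¹.

k_d ≈ 0.125 d⁻¹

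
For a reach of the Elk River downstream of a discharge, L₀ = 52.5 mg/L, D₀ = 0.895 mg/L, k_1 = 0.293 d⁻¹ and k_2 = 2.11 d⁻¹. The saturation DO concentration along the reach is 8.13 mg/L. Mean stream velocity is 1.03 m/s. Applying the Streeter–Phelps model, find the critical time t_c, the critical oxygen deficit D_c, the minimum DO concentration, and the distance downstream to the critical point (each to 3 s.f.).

With k_2/k_1 = 7.201 and 1 − D₀(k_2−k_1)/(k_1 L₀) = 0.8943,
t_c = ln(7.201 × 0.8943) / (2.11 − 0.293) = ln(6.440) / 1.817 = 1.863/1.817 = 1.025 d.
D_c = (k_1/k_2) L₀ e^(−k_1 t_c) = (0.293/2.11) × 52.5 × e^(−0.293×1.025) = 0.1389 × 52.5 × 0.7406 = 5.399 mg/L.
Minimum DO = C_s − D_c = 8.13 − 5.399 = 2.731 mg/L.
x_c = v t_c = 1.03 m/s × 1.025 d × 86400 s/d = 91220 m ≈ 91.2 km.

t_c ≈ 1.03 d; D_c ≈ 5.40 mg/L; min DO ≈ 2.73 mg/L; x_c ≈ 91.2 km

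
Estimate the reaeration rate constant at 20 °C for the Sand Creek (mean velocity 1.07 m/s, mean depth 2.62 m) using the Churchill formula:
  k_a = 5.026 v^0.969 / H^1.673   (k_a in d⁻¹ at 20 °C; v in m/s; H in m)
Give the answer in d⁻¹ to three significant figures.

k_a ≈ 1.07 d⁻¹

k_a = 5.026 × 1.07^0.969 / 2.62^1.673 = 5.026 × 1.068 / 5.010 = 1.071 d⁻¹.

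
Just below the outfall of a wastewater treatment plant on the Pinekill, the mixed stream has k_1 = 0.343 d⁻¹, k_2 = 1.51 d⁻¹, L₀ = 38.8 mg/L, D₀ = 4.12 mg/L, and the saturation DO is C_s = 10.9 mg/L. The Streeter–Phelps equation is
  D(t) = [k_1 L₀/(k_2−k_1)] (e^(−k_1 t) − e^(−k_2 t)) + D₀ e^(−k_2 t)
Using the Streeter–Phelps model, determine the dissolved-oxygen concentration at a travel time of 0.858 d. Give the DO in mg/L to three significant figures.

DO ≈ 4.40 mg/L

k_1 L₀/(k_2−k_1) = 0.343×38.8/(1.51−0.343) = 13.31/1.167 = 11.40 mg/L.
e^(−k_1 t) = e^(−0.343×0.8580) = 0.7451; e^(−k_2 t) = e^(−1.51×0.8580) = 0.2737.
D = 11.40 × (0.7451 − 0.2737) + 4.12 × 0.2737 = 5.375 + 1.128 = 6.503 mg/L.
DO = C_s − D = 10.9 − 6.503 = 4.397 mg/L.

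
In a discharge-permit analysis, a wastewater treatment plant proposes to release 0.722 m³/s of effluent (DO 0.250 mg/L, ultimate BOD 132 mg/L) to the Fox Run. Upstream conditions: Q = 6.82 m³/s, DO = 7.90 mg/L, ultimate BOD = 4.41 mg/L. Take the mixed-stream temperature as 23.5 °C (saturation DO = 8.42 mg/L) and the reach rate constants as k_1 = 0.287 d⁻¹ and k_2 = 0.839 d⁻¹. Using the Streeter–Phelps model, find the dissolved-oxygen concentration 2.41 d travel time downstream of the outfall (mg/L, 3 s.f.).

DO ≈ 5.07 mg/L

Mixed DO = (6.82×7.90 + 0.722×0.250)/(6.82+0.722) = 54.06/7.542 = 7.168 mg/L.
Mixed L₀ = (6.82×4.41 + 0.722×132)/(7.542) = 125.4/7.542 = 16.62 mg/L.
Initial deficit D₀ = C_s − DO₀ = 8.42 − 7.168 = 1.252 mg/L.
D(2.41) = [0.287×16.62/(0.839−0.287)](e^(−0.287×2.41) − e^(−0.839×2.41)) + 1.252 e^(−0.839×2.41)
= 8.643 × (0.5007 − 0.1324) + 1.252 × 0.1324 = 3.350 mg/L.
DO = 8.42 − 3.350 = 5.070 mg/L.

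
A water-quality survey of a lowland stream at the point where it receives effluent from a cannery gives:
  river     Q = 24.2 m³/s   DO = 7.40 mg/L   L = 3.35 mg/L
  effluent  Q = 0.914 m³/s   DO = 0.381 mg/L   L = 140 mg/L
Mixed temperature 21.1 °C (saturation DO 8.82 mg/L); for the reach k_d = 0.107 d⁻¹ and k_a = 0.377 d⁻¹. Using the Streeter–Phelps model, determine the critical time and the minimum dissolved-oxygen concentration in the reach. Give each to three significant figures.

t_c ≈ 2.04 d; minimum DO ≈ 6.92 mg/L

Mixed DO = (24.2×7.40 + 0.914×0.381)/(24.2+0.914) = 179.4/25.11 = 7.145 mg/L.
Mixed L₀ = (24.2×3.35 + 0.914×140)/(25.11) = 209.0/25.11 = 8.323 mg/L.
Initial deficit D₀ = C_s − DO₀ = 8.82 − 7.145 = 1.675 mg/L.
t_c = (1/0.2700) ln[(0.377/0.107)(1 − 1.675×0.2700/(0.107×8.323))] = 3.704 × ln(1.734) = 2.038 d.
D_c = (0.107/0.377) × 8.323 × e^(−0.107×2.038) = 0.2838 × 8.323 × 0.8041 = 1.899 mg/L.
Minimum DO = 8.82 − 1.899 = 6.921 mg/L.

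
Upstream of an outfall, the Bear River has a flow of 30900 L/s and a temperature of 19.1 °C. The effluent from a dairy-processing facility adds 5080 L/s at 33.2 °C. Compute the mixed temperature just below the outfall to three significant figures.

Flow-weighted mixing: C = (Q_r C_r + Q_w C_w)/(Q_r + Q_w)
= (30900×19.1 + 5080×33.2)/(30900 + 5080) = 758800/35980 = 21.09 °C.

21.1 °C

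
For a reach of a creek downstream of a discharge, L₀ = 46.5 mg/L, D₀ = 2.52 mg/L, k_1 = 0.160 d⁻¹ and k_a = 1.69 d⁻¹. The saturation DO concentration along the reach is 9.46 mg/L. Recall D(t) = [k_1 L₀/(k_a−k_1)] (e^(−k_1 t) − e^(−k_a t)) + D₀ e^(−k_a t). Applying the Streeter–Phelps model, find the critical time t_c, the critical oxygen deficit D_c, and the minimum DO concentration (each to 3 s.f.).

At the critical point dD/dt = 0, so k_1 L₀ e^(−k_1 t) = k_a D. Substituting D(t) from the Streeter–Phelps equation and solving for t gives
t_c = ln[(k_a/k_1)(1 − D₀(k_a−k_1)/(k_1 L₀))] / (k_a−k_1).
Here k_a−k_1 = 1.530 d⁻¹ and 1 − D₀(k_a−k_1)/(k_1 L₀) = 1 − 2.52×1.530/(0.160×46.5) = 0.4818, so
t_c = ln(10.56 × 0.4818) / 1.530 = 1.627 / 1.530 = 1.063 d.
L(t_c) = L₀ e^(−k_1 t_c) = 46.5 × 0.8435 = 39.22 mg/L, and at the critical point k_a D_c = k_1 L, so D_c = (0.160/1.69) × 39.22 = 3.714 mg/L.
Minimum DO = C_s − D_c = 9.46 − 3.714 = 5.746 mg/L.

t_c ≈ 1.06 d; D_c ≈ 3.71 mg/L; min DO ≈ 5.75 mg/L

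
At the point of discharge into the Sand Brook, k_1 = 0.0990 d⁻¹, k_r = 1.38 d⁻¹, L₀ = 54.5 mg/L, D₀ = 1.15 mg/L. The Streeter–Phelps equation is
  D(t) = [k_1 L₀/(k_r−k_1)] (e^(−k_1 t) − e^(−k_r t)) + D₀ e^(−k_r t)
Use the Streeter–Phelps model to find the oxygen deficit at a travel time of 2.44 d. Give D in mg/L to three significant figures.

D ≈ 3.20 mg/L

k_1 L₀/(k_r−k_1) = 0.0990×54.5/(1.38−0.0990) = 5.396/1.281 = 4.212 mg/L.
e^(−k_1 t) = e^(−0.0990×2.440) = 0.7854; e^(−k_r t) = e^(−1.38×2.440) = 0.03449.
D = 4.212 × (0.7854 − 0.03449) + 1.15 × 0.03449 = 3.163 + 0.03966 = 3.202 mg/L.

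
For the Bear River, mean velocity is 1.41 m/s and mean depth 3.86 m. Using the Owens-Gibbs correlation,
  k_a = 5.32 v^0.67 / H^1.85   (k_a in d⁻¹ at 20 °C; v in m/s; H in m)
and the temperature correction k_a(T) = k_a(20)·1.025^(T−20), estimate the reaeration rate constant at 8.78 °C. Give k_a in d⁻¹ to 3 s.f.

k_a ≈ 0.417 d⁻¹

k_a(20) = 5.32 × 1.41^0.67 / 3.86^1.85 = 5.32 × 1.259 / 12.17 = 0.5504 d⁻¹.
k_a(8.78) = 0.5504 × 1.025^(8.78−20) = 0.5504 × 0.7580 = 0.4172 d⁻¹.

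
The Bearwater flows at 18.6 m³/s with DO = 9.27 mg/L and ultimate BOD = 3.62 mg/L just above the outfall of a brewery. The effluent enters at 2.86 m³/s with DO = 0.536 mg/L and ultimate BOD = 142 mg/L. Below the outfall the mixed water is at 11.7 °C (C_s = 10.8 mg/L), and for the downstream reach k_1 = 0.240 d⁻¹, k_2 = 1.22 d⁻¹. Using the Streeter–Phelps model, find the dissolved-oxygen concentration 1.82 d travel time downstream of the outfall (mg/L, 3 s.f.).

Mixed DO = (18.6×9.27 + 2.86×0.536)/(18.6+2.86) = 174.0/21.46 = 8.106 mg/L.
Mixed L₀ = (18.6×3.62 + 2.86×142)/(21.46) = 473.5/21.46 = 22.06 mg/L.
Initial deficit D₀ = C_s − DO₀ = 10.8 − 8.106 = 2.694 mg/L.
D(1.82) = [0.240×22.06/(1.22−0.240)](e^(−0.240×1.82) − e^(−1.22×1.82)) + 2.694 e^(−1.22×1.82)
= 5.403 × (0.6461 − 0.1086) + 2.694 × 0.1086 = 3.197 mg/L.
DO = 10.8 − 3.197 = 7.603 mg/L.

DO ≈ 7.60 mg/L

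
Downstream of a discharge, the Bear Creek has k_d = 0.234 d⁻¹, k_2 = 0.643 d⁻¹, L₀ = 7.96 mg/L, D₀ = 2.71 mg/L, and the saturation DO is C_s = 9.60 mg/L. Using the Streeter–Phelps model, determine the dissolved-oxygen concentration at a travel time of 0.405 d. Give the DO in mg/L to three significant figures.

k_d L₀/(k_2−k_d) = 0.234×7.96/(0.643−0.234) = 1.863/0.4090 = 4.554 mg/L.
e^(−k_d t) = e^(−0.234×0.4050) = 0.9096; e^(−k_2 t) = e^(−0.643×0.4050) = 0.7707.
D = 4.554 × (0.9096 − 0.7707) + 2.71 × 0.7707 = 0.6323 + 2.089 = 2.721 mg/L.
DO = C_s − D = 9.60 − 2.721 = 6.879 mg/L.

DO ≈ 6.88 mg/L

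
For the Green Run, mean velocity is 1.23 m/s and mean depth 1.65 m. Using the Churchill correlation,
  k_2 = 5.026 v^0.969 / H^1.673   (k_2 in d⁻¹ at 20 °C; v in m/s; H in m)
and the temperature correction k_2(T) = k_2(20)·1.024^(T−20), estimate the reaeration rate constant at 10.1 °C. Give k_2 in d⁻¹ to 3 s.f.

k_2(20) = 5.026 × 1.23^0.969 / 1.65^1.673 = 5.026 × 1.222 / 2.311 = 2.658 d⁻¹.
k_2(10.1) = 2.658 × 1.024^(10.1−20) = 2.658 × 0.7907 = 2.101 d⁻¹.

k_2 ≈ 2.10 d⁻¹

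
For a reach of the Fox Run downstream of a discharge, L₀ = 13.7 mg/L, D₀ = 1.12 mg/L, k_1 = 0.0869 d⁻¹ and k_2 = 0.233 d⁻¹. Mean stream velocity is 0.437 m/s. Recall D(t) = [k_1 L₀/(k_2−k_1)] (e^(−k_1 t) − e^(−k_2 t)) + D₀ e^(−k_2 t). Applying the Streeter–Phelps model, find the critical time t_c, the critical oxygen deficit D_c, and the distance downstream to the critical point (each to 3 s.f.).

t_c ≈ 5.74 d; D_c ≈ 3.10 mg/L; x_c ≈ 217 km

t_c = [1/(k_2−k_1)] ln[(k_2/k_1)(1 − D₀(k_2−k_1)/(k_1 L₀))]
= [1/(0.233−0.0869)] ln[(0.233/0.0869)(1 − 1.12×0.1461/(0.0869×13.7))]
= (1/0.1461) ln[2.681 × 0.8626] = 6.845 × ln(2.313) = 6.845 × 0.8384 = 5.739 d.
L(t_c) = L₀ e^(−k_1 t_c) = 13.7 × 0.6073 = 8.320 mg/L, and at the critical point k_2 D_c = k_1 L, so D_c = (0.0869/0.233) × 8.320 = 3.103 mg/L.
x_c = v t_c = 0.437 m/s × 5.739 d × 86400 s/d = 216700 m ≈ 217 km.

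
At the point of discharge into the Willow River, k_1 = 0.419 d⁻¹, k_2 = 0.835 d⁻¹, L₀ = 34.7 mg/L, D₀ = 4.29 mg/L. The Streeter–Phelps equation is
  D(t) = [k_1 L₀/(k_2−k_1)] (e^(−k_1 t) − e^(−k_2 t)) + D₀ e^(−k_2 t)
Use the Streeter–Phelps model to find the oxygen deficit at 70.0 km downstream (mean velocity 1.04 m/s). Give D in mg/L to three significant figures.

D ≈ 9.22 mg/L

Travel time t = x/v = 70.0 km / (1.04 m/s) = 70000 m / 1.04 m/s = 67310 s = 0.7790 d.
k_1 L₀/(k_2−k_1) = 0.419×34.7/(0.835−0.419) = 14.54/0.4160 = 34.95 mg/L.
e^(−k_1 t) = e^(−0.419×0.7790) = 0.7215; e^(−k_2 t) = e^(−0.835×0.7790) = 0.5218.
D = 34.95 × (0.7215 − 0.5218) + 4.29 × 0.5218 = 6.980 + 2.238 = 9.219 mg/L.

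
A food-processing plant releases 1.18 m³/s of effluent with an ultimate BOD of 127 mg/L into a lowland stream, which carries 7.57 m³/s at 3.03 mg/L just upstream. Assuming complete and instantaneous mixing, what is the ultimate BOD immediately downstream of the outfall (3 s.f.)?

19.7 mg/L

Flow-weighted mixing: C = (Q_r C_r + Q_w C_w)/(Q_r + Q_w)
= (7.57×3.03 + 1.18×127)/(7.57 + 1.18) = 172.8/8.750 = 19.75 mg/L.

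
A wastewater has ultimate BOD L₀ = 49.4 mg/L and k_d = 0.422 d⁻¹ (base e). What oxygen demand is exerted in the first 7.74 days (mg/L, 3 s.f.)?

y_t = L₀(1 − e^(−k_d t)) = 49.4 × (1 − e^(−0.422×7.74))
= 49.4 × (1 − 0.03815) = 49.4 × 0.9619 = 47.52 mg/L.

y ≈ 47.5 mg/L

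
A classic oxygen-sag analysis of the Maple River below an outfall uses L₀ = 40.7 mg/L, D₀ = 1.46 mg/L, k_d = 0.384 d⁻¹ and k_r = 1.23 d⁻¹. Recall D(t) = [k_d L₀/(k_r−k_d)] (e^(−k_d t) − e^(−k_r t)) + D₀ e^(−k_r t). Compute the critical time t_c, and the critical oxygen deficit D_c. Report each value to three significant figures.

t_c ≈ 1.28 d; D_c ≈ 7.78 mg/L

With k_r/k_d = 3.203 and 1 − D₀(k_r−k_d)/(k_d L₀) = 0.9210,
t_c = ln(3.203 × 0.9210) / (1.23 − 0.384) = ln(2.950) / 0.8460 = 1.082/0.8460 = 1.279 d.
L(t_c) = L₀ e^(−k_d t_c) = 40.7 × 0.6120 = 24.91 mg/L, and at the critical point k_r D_c = k_d L, so D_c = (0.384/1.23) × 24.91 = 7.776 mg/L.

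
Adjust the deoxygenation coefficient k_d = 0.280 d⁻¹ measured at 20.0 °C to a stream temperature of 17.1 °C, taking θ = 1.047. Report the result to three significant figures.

k_d ≈ 0.245 d⁻¹

k_d(T₂) = k_d(T₁) · θ^(T₂−T₁) = 0.280 × 1.047^(17.1−20.0)
= 0.280 × 1.047^-2.90 = 0.280 × 0.8753 = 0.2451 d⁻¹.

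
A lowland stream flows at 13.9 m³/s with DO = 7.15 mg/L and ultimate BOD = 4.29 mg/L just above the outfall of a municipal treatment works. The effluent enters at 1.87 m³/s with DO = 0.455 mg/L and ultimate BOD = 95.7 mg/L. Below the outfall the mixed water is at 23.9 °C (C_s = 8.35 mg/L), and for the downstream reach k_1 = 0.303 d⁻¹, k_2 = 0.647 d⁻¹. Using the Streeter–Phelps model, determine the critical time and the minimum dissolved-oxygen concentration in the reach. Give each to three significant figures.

Mixed DO = (13.9×7.15 + 1.87×0.455)/(13.9+1.87) = 100.2/15.77 = 6.356 mg/L.
Mixed L₀ = (13.9×4.29 + 1.87×95.7)/(15.77) = 238.6/15.77 = 15.13 mg/L.
Initial deficit D₀ = C_s − DO₀ = 8.35 − 6.356 = 1.994 mg/L.
t_c = (1/0.3440) ln[(0.647/0.303)(1 − 1.994×0.3440/(0.303×15.13))] = 2.907 × ln(1.816) = 1.734 d.
D_c = (0.303/0.647) × 15.13 × e^(−0.303×1.734) = 0.4683 × 15.13 × 0.5913 = 4.190 mg/L.
Minimum DO = 8.35 − 4.190 = 4.160 mg/L.

t_c ≈ 1.73 d; minimum DO ≈ 4.16 mg/L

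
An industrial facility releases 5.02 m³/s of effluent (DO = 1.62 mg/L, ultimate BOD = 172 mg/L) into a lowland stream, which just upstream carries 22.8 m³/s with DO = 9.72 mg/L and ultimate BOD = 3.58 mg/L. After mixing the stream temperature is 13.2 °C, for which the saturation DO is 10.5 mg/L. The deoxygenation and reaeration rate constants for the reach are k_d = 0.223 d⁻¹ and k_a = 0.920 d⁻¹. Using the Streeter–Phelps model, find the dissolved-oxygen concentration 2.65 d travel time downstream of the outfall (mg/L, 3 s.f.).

Mixed DO = (22.8×9.72 + 5.02×1.62)/(22.8+5.02) = 229.7/27.82 = 8.258 mg/L.
Mixed L₀ = (22.8×3.58 + 5.02×172)/(27.82) = 945.1/27.82 = 33.97 mg/L.
Initial deficit D₀ = C_s − DO₀ = 10.5 − 8.258 = 2.242 mg/L.
D(2.65) = [0.223×33.97/(0.920−0.223)](e^(−0.223×2.65) − e^(−0.920×2.65)) + 2.242 e^(−0.920×2.65)
= 10.87 × (0.5538 − 0.08734) + 2.242 × 0.08734 = 5.266 mg/L.
DO = 10.5 − 5.266 = 5.234 mg/L.

DO ≈ 5.23 mg/L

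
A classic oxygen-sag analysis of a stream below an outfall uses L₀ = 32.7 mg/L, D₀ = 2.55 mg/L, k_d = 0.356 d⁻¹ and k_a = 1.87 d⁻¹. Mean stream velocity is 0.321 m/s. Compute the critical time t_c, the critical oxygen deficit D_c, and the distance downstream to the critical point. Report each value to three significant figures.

t_c ≈ 0.829 d; D_c ≈ 4.63 mg/L; x_c ≈ 23.0 km

t_c = [1/(k_a−k_d)] ln[(k_a/k_d)(1 − D₀(k_a−k_d)/(k_d L₀))]
= [1/(1.87−0.356)] ln[(1.87/0.356)(1 − 2.55×1.514/(0.356×32.7))]
= (1/1.514) ln[5.253 × 0.6684] = 0.6605 × ln(3.511) = 0.6605 × 1.256 = 0.8295 d.
L(t_c) = L₀ e^(−k_d t_c) = 32.7 × 0.7443 = 24.34 mg/L, and at the critical point k_a D_c = k_d L, so D_c = (0.356/1.87) × 24.34 = 4.634 mg/L.
x_c = v t_c = 0.321 m/s × 0.8295 d × 86400 s/d = 23010 m ≈ 23.0 km.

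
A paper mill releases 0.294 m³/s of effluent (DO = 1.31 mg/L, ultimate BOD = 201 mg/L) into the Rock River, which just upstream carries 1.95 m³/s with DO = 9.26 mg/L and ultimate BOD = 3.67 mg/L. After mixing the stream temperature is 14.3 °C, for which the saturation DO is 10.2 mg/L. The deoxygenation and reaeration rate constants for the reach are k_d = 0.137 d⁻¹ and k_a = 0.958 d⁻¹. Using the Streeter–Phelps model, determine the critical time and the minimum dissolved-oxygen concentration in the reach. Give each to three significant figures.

Mixed DO = (1.95×9.26 + 0.294×1.31)/(1.95+0.294) = 18.44/2.244 = 8.218 mg/L.
Mixed L₀ = (1.95×3.67 + 0.294×201)/(2.244) = 66.25/2.244 = 29.52 mg/L.
Initial deficit D₀ = C_s − DO₀ = 10.2 − 8.218 = 1.982 mg/L.
t_c = (1/0.8210) ln[(0.958/0.137)(1 − 1.982×0.8210/(0.137×29.52))] = 1.218 × ln(4.180) = 1.742 d.
D_c = (0.137/0.958) × 29.52 × e^(−0.137×1.742) = 0.1430 × 29.52 × 0.7877 = 3.326 mg/L.
Minimum DO = 10.2 − 3.326 = 6.874 mg/L.

t_c ≈ 1.74 d; minimum DO ≈ 6.87 mg/L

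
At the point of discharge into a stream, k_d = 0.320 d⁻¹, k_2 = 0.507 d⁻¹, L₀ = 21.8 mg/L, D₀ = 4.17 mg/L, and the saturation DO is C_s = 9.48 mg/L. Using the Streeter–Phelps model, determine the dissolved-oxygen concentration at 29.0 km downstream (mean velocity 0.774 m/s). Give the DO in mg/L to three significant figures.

Travel time t = x/v = 29.0 km / (0.774 m/s) = 29000 m / 0.774 m/s = 37470 s = 0.4337 d.
k_d L₀/(k_2−k_d) = 0.320×21.8/(0.507−0.320) = 6.976/0.1870 = 37.30 mg/L.
e^(−k_d t) = e^(−0.320×0.4337) = 0.8704; e^(−k_2 t) = e^(−0.507×0.4337) = 0.8026.
D = 37.30 × (0.8704 − 0.8026) + 4.17 × 0.8026 = 2.529 + 3.347 = 5.876 mg/L.
DO = C_s − D = 9.48 − 5.876 = 3.604 mg/L.

DO ≈ 3.60 mg/L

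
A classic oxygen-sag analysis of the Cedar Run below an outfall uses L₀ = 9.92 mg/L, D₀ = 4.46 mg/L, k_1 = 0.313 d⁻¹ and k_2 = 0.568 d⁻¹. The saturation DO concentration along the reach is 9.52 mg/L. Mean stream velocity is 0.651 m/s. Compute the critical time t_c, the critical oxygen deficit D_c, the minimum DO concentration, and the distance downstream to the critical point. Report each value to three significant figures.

t_c ≈ 0.548 d; D_c ≈ 4.60 mg/L; min DO ≈ 4.92 mg/L; x_c ≈ 30.8 km

With k_2/k_1 = 1.815 and 1 − D₀(k_2−k_1)/(k_1 L₀) = 0.6337,
t_c = ln(1.815 × 0.6337) / (0.568 − 0.313) = ln(1.150) / 0.2550 = 0.1398/0.2550 = 0.5481 d.
L(t_c) = L₀ e^(−k_1 t_c) = 9.92 × 0.8424 = 8.356 mg/L, and at the critical point k_2 D_c = k_1 L, so D_c = (0.313/0.568) × 8.356 = 4.605 mg/L.
Minimum DO = C_s − D_c = 9.52 − 4.605 = 4.915 mg/L.
x_c = v t_c = 0.651 m/s × 0.5481 d × 86400 s/d = 30830 m ≈ 30.8 km.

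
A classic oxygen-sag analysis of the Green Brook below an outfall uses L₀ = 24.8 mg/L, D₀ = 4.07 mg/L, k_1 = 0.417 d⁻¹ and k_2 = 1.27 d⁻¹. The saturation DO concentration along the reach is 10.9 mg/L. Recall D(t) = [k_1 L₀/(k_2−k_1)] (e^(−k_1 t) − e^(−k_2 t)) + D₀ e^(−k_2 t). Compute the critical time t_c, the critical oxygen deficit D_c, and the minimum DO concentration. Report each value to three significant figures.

t_c ≈ 0.826 d; D_c ≈ 5.77 mg/L; min DO ≈ 5.13 mg/L

At the critical point dD/dt = 0, so k_1 L₀ e^(−k_1 t) = k_2 D. Substituting D(t) from the Streeter–Phelps equation and solving for t gives
t_c = ln[(k_2/k_1)(1 − D₀(k_2−k_1)/(k_1 L₀))] / (k_2−k_1).
Here k_2−k_1 = 0.8530 d⁻¹ and 1 − D₀(k_2−k_1)/(k_1 L₀) = 1 − 4.07×0.8530/(0.417×24.8) = 0.6643, so
t_c = ln(3.046 × 0.6643) / 0.8530 = 0.7047 / 0.8530 = 0.8261 d.
D_c = (k_1/k_2) L₀ e^(−k_1 t_c) = (0.417/1.27) × 24.8 × e^(−0.417×0.8261) = 0.3283 × 24.8 × 0.7086 = 5.770 mg/L.
Minimum DO = C_s − D_c = 10.9 − 5.770 = 5.130 mg/L.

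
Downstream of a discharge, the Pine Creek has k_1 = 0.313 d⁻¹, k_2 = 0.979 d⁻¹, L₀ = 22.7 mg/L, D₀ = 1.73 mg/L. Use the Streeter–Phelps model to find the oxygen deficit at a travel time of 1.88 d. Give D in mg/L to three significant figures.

D ≈ 4.50 mg/L

k_1 L₀/(k_2−k_1) = 0.313×22.7/(0.979−0.313) = 7.105/0.6660 = 10.67 mg/L.
e^(−k_1 t) = e^(−0.313×1.880) = 0.5552; e^(−k_2 t) = e^(−0.979×1.880) = 0.1587.
D = 10.67 × (0.5552 − 0.1587) + 1.73 × 0.1587 = 4.230 + 0.2746 = 4.504 mg/L.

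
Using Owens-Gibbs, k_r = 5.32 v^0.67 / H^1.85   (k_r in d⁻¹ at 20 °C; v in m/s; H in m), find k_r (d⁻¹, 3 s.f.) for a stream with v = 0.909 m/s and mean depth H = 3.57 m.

k_r = 5.32 × 0.909^0.67 / 3.57^1.85 = 5.32 × 0.9381 / 10.53 = 0.4739 d⁻¹.

k_r ≈ 0.474 d⁻¹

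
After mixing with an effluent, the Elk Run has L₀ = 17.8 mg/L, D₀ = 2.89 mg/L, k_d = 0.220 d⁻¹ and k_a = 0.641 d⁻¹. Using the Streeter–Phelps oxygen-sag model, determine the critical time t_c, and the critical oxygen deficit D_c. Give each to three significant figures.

t_c ≈ 1.66 d; D_c ≈ 4.24 mg/L

t_c = [1/(k_a−k_d)] ln[(k_a/k_d)(1 − D₀(k_a−k_d)/(k_d L₀))]
= [1/(0.641−0.220)] ln[(0.641/0.220)(1 − 2.89×0.4210/(0.220×17.8))]
= (1/0.4210) ln[2.914 × 0.6893] = 2.375 × ln(2.008) = 2.375 × 0.6973 = 1.656 d.
L(t_c) = L₀ e^(−k_d t_c) = 17.8 × 0.6946 = 12.36 mg/L, and at the critical point k_a D_c = k_d L, so D_c = (0.220/0.641) × 12.36 = 4.244 mg/L.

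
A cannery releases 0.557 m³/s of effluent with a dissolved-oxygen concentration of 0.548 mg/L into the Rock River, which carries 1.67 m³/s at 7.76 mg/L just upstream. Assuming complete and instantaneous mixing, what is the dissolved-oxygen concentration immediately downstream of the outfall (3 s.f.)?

Flow-weighted mixing: C = (Q_r C_r + Q_w C_w)/(Q_r + Q_w)
= (1.67×7.76 + 0.557×0.548)/(1.67 + 0.557) = 13.26/2.227 = 5.956 mg/L.

5.96 mg/L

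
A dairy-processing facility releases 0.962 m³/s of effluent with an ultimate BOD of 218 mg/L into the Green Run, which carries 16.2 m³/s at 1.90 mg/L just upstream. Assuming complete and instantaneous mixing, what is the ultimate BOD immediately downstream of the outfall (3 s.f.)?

Flow-weighted mixing: C = (Q_r C_r + Q_w C_w)/(Q_r + Q_w)
= (16.2×1.90 + 0.962×218)/(16.2 + 0.962) = 240.5/17.16 = 14.01 mg/L.

14.0 mg/L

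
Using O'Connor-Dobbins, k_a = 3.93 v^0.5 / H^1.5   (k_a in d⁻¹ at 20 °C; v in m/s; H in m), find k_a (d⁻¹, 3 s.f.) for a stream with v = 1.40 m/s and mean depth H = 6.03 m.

k_a = 3.93 × 1.40^0.5 / 6.03^1.5 = 3.93 × 1.183 / 14.81 = 0.3140 d⁻¹.

k_a ≈ 0.314 d⁻¹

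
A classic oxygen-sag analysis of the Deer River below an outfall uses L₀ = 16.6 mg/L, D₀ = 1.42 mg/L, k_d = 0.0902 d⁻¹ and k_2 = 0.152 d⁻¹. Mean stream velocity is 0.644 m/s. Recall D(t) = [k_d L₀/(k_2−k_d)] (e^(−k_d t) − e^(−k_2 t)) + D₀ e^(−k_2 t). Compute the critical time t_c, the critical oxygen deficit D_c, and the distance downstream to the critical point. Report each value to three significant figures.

t_c ≈ 7.47 d; D_c ≈ 5.02 mg/L; x_c ≈ 415 km

At the critical point dD/dt = 0, so k_d L₀ e^(−k_d t) = k_2 D. Substituting D(t) from the Streeter–Phelps equation and solving for t gives
t_c = ln[(k_2/k_d)(1 − D₀(k_2−k_d)/(k_d L₀))] / (k_2−k_d).
Here k_2−k_d = 0.06180 d⁻¹ and 1 − D₀(k_2−k_d)/(k_d L₀) = 1 − 1.42×0.06180/(0.0902×16.6) = 0.9414, so
t_c = ln(1.685 × 0.9414) / 0.06180 = 0.4615 / 0.06180 = 7.467 d.
L(t_c) = L₀ e^(−k_d t_c) = 16.6 × 0.5099 = 8.465 mg/L, and at the critical point k_2 D_c = k_d L, so D_c = (0.0902/0.152) × 8.465 = 5.023 mg/L.
x_c = v t_c = 0.644 m/s × 7.467 d × 86400 s/d = 415500 m ≈ 415 km.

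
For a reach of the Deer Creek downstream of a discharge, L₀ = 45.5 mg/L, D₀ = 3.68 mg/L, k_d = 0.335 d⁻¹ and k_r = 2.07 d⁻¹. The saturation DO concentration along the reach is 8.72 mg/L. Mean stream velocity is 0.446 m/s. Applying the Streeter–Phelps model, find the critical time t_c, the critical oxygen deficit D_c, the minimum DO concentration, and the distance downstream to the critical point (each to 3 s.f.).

With k_r/k_d = 6.179 and 1 − D₀(k_r−k_d)/(k_d L₀) = 0.5811,
t_c = ln(6.179 × 0.5811) / (2.07 − 0.335) = ln(3.591) / 1.735 = 1.278/1.735 = 0.7368 d.
D_c = (k_d/k_r) L₀ e^(−k_d t_c) = (0.335/2.07) × 45.5 × e^(−0.335×0.7368) = 0.1618 × 45.5 × 0.7813 = 5.753 mg/L.
Minimum DO = C_s − D_c = 8.72 − 5.753 = 2.967 mg/L.
x_c = v t_c = 0.446 m/s × 0.7368 d × 86400 s/d = 28390 m ≈ 28.4 km.

t_c ≈ 0.737 d; D_c ≈ 5.75 mg/L; min DO ≈ 2.97 mg/L; x_c ≈ 28.4 km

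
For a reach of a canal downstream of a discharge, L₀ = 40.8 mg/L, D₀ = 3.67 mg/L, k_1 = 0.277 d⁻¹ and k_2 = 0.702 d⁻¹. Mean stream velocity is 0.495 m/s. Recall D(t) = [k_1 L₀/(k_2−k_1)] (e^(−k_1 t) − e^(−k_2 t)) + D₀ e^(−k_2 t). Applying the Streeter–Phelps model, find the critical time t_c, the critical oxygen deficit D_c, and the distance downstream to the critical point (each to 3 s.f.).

t_c ≈ 1.84 d; D_c ≈ 9.67 mg/L; x_c ≈ 78.6 km

t_c = [1/(k_2−k_1)] ln[(k_2/k_1)(1 − D₀(k_2−k_1)/(k_1 L₀))]
= [1/(0.702−0.277)] ln[(0.702/0.277)(1 − 3.67×0.4250/(0.277×40.8))]
= (1/0.4250) ln[2.534 × 0.8620] = 2.353 × ln(2.185) = 2.353 × 0.7814 = 1.839 d.
D_c = (k_1/k_2) L₀ e^(−k_1 t_c) = (0.277/0.702) × 40.8 × e^(−0.277×1.839) = 0.3946 × 40.8 × 0.6009 = 9.674 mg/L.
x_c = v t_c = 0.495 m/s × 1.839 d × 86400 s/d = 78630 m ≈ 78.6 km.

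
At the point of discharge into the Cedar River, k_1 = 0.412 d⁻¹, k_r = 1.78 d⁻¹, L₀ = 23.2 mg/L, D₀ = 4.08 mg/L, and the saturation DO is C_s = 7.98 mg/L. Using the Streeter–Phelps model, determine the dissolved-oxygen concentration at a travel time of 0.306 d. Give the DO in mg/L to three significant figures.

DO ≈ 3.51 mg/L

k_1 L₀/(k_r−k_1) = 0.412×23.2/(1.78−0.412) = 9.558/1.368 = 6.987 mg/L.
e^(−k_1 t) = e^(−0.412×0.3060) = 0.8816; e^(−k_r t) = e^(−1.78×0.3060) = 0.5800.
D = 6.987 × (0.8816 − 0.5800) + 4.08 × 0.5800 = 2.107 + 2.367 = 4.473 mg/L.
DO = C_s − D = 7.98 − 4.473 = 3.507 mg/L.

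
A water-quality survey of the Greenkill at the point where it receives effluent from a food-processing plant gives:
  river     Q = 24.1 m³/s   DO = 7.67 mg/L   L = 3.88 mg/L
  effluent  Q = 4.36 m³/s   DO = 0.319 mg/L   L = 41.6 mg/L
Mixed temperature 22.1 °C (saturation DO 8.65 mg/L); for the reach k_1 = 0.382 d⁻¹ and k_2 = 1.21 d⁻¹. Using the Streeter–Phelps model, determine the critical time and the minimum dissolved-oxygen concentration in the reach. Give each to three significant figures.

Mixed DO = (24.1×7.67 + 4.36×0.319)/(24.1+4.36) = 186.2/28.46 = 6.544 mg/L.
Mixed L₀ = (24.1×3.88 + 4.36×41.6)/(28.46) = 274.9/28.46 = 9.659 mg/L.
Initial deficit D₀ = C_s − DO₀ = 8.65 − 6.544 = 2.106 mg/L.
t_c = (1/0.8280) ln[(1.21/0.382)(1 − 2.106×0.8280/(0.382×9.659))] = 1.208 × ln(1.670) = 0.6196 d.
D_c = (0.382/1.21) × 9.659 × e^(−0.382×0.6196) = 0.3157 × 9.659 × 0.7892 = 2.407 mg/L.
Minimum DO = 8.65 − 2.407 = 6.243 mg/L.

t_c ≈ 0.620 d; minimum DO ≈ 6.24 mg/L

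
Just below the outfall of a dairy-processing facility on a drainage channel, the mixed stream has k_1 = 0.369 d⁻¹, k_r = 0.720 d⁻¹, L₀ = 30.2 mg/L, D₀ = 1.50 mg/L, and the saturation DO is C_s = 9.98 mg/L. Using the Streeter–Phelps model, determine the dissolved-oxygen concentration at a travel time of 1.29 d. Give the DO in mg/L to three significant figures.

DO ≈ 2.20 mg/L

k_1 L₀/(k_r−k_1) = 0.369×30.2/(0.720−0.369) = 11.14/0.3510 = 31.75 mg/L.
e^(−k_1 t) = e^(−0.369×1.290) = 0.6213; e^(−k_r t) = e^(−0.720×1.290) = 0.3950.
D = 31.75 × (0.6213 − 0.3950) + 1.50 × 0.3950 = 7.183 + 0.5925 = 7.775 mg/L.
DO = C_s − D = 9.98 − 7.775 = 2.205 mg/L.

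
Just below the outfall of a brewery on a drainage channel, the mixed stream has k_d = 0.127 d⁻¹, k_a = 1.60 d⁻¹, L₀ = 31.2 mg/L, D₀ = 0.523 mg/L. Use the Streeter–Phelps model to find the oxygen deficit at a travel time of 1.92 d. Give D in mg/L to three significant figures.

D ≈ 2.01 mg/L

k_d L₀/(k_a−k_d) = 0.127×31.2/(1.60−0.127) = 3.962/1.473 = 2.690 mg/L.
e^(−k_d t) = e^(−0.127×1.920) = 0.7836; e^(−k_a t) = e^(−1.60×1.920) = 0.04633.
D = 2.690 × (0.7836 − 0.04633) + 0.523 × 0.04633 = 1.983 + 0.02423 = 2.008 mg/L.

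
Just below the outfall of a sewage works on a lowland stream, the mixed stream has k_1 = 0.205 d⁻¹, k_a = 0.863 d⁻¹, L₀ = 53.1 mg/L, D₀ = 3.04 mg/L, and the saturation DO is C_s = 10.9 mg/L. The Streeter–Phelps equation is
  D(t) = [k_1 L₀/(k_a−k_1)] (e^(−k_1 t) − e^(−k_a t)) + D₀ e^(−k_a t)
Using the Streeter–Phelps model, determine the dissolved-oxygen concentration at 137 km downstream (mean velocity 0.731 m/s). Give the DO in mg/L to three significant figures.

Travel time t = x/v = 137 km / (0.731 m/s) = 137000 m / 0.731 m/s = 187400 s = 2.169 d.
k_1 L₀/(k_a−k_1) = 0.205×53.1/(0.863−0.205) = 10.89/0.6580 = 16.54 mg/L.
e^(−k_1 t) = e^(−0.205×2.169) = 0.6410; e^(−k_a t) = e^(−0.863×2.169) = 0.1538.
D = 16.54 × (0.6410 − 0.1538) + 3.04 × 0.1538 = 8.060 + 0.4676 = 8.528 mg/L.
DO = C_s − D = 10.9 − 8.528 = 2.372 mg/L.

DO ≈ 2.37 mg/L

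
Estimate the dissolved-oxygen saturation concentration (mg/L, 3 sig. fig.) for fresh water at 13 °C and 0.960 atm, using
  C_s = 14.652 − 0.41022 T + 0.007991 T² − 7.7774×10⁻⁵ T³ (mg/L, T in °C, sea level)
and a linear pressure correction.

C_s ≈ 10.1 mg/L

At sea level: C_s = 14.652 − 0.41022×13 + 0.007991×13² − 7.7774×10⁻⁵×13³ = 10.50 mg/L.
Pressure correction: C_s' = 10.50 × 0.960 = 10.08 mg/L.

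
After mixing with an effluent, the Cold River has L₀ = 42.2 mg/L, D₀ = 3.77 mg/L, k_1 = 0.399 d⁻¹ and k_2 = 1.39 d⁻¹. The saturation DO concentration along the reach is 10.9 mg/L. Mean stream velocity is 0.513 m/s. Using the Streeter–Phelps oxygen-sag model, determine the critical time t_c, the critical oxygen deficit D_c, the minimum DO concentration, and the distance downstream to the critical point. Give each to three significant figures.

t_c ≈ 1.01 d; D_c ≈ 8.11 mg/L; min DO ≈ 2.79 mg/L; x_c ≈ 44.6 km

With k_2/k_1 = 3.484 and 1 − D₀(k_2−k_1)/(k_1 L₀) = 0.7781,
t_c = ln(3.484 × 0.7781) / (1.39 − 0.399) = ln(2.711) / 0.9910 = 0.9972/0.9910 = 1.006 d.
D_c = (k_1/k_2) L₀ e^(−k_1 t_c) = (0.399/1.39) × 42.2 × e^(−0.399×1.006) = 0.2871 × 42.2 × 0.6693 = 8.108 mg/L.
Minimum DO = C_s − D_c = 10.9 − 8.108 = 2.792 mg/L.
x_c = v t_c = 0.513 m/s × 1.006 d × 86400 s/d = 44600 m ≈ 44.6 km.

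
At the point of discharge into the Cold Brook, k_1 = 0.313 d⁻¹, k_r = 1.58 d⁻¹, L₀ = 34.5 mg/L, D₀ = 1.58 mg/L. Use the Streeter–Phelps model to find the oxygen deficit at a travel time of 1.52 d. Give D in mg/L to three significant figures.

D ≈ 4.67 mg/L

k_1 L₀/(k_r−k_1) = 0.313×34.5/(1.58−0.313) = 10.80/1.267 = 8.523 mg/L.
e^(−k_1 t) = e^(−0.313×1.520) = 0.6214; e^(−k_r t) = e^(−1.58×1.520) = 0.09057.
D = 8.523 × (0.6214 − 0.09057) + 1.58 × 0.09057 = 4.524 + 0.1431 = 4.667 mg/L.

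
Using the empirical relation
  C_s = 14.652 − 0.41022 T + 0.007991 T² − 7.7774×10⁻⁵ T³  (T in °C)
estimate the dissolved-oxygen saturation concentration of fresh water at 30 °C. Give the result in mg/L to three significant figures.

C_s ≈ 7.44 mg/L

C_s = 14.652 − 0.41022×30 + 0.007991×30² − 7.7774×10⁻⁵×30³ = 7.437 mg/L.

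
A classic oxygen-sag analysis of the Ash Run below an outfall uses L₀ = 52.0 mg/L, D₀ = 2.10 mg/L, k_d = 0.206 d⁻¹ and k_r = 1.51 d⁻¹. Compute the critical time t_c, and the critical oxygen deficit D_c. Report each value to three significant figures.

t_c = [1/(k_r−k_d)] ln[(k_r/k_d)(1 − D₀(k_r−k_d)/(k_d L₀))]
= [1/(1.51−0.206)] ln[(1.51/0.206)(1 − 2.10×1.304/(0.206×52.0))]
= (1/1.304) ln[7.330 × 0.7444] = 0.7669 × ln(5.456) = 0.7669 × 1.697 = 1.301 d.
D_c = (k_d/k_r) L₀ e^(−k_d t_c) = (0.206/1.51) × 52.0 × e^(−0.206×1.301) = 0.1364 × 52.0 × 0.7649 = 5.426 mg/L.

t_c ≈ 1.30 d; D_c ≈ 5.43 mg/L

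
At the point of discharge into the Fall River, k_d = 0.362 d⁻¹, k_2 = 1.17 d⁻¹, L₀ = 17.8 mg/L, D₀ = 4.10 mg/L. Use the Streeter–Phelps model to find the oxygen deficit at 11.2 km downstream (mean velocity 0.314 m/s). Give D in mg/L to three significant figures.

Travel time t = x/v = 11.2 km / (0.314 m/s) = 11200 m / 0.314 m/s = 35670 s = 0.4128 d.
k_d L₀/(k_2−k_d) = 0.362×17.8/(1.17−0.362) = 6.444/0.8080 = 7.975 mg/L.
e^(−k_d t) = e^(−0.362×0.4128) = 0.8612; e^(−k_2 t) = e^(−1.17×0.4128) = 0.6169.
D = 7.975 × (0.8612 − 0.6169) + 4.10 × 0.6169 = 1.948 + 2.529 = 4.477 mg/L.

D ≈ 4.48 mg/L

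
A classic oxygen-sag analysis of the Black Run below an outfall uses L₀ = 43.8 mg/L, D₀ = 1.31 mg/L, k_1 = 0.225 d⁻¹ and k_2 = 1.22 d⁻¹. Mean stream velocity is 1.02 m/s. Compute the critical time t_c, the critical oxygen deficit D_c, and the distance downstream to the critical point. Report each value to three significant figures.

t_c = [1/(k_2−k_1)] ln[(k_2/k_1)(1 − D₀(k_2−k_1)/(k_1 L₀))]
= [1/(1.22−0.225)] ln[(1.22/0.225)(1 − 1.31×0.9950/(0.225×43.8))]
= (1/0.9950) ln[5.422 × 0.8677] = 1.005 × ln(4.705) = 1.005 × 1.549 = 1.556 d.
L(t_c) = L₀ e^(−k_1 t_c) = 43.8 × 0.7046 = 30.86 mg/L, and at the critical point k_2 D_c = k_1 L, so D_c = (0.225/1.22) × 30.86 = 5.691 mg/L.
x_c = v t_c = 1.02 m/s × 1.556 d × 86400 s/d = 137200 m ≈ 137 km.

t_c ≈ 1.56 d; D_c ≈ 5.69 mg/L; x_c ≈ 137 km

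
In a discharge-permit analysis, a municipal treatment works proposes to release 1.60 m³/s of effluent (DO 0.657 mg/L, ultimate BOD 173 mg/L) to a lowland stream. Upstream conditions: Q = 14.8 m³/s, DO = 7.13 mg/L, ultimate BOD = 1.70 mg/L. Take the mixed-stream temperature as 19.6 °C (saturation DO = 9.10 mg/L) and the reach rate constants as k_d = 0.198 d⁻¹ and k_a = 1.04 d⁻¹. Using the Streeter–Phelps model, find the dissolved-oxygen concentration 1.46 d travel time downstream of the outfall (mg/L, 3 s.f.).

DO ≈ 6.24 mg/L

Mixed DO = (14.8×7.13 + 1.60×0.657)/(14.8+1.60) = 106.6/16.40 = 6.498 mg/L.
Mixed L₀ = (14.8×1.70 + 1.60×173)/(16.40) = 302.0/16.40 = 18.41 mg/L.
Initial deficit D₀ = C_s − DO₀ = 9.10 − 6.498 = 2.602 mg/L.
D(1.46) = [0.198×18.41/(1.04−0.198)](e^(−0.198×1.46) − e^(−1.04×1.46)) + 2.602 e^(−1.04×1.46)
= 4.330 × (0.7490 − 0.2191) + 2.602 × 0.2191 = 2.864 mg/L.
DO = 9.10 − 2.864 = 6.236 mg/L.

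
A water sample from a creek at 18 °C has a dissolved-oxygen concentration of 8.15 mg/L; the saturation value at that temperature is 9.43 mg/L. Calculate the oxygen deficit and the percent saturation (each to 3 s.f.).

D = C_s − C = 9.43 − 8.15 = 1.28 mg/L.
% saturation = 8.15/9.43 × 100 = 86.4 %.

D ≈ 1.28 mg/L; 86.4 % saturation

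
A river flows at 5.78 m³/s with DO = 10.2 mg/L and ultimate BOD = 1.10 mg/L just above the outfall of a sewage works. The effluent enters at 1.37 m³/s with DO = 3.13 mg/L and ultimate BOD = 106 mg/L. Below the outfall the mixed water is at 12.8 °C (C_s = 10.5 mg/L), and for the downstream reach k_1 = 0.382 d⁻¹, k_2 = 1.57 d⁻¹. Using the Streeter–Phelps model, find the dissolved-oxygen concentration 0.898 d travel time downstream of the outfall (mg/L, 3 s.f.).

Mixed DO = (5.78×10.2 + 1.37×3.13)/(5.78+1.37) = 63.24/7.150 = 8.845 mg/L.
Mixed L₀ = (5.78×1.10 + 1.37×106)/(7.150) = 151.6/7.150 = 21.20 mg/L.
Initial deficit D₀ = C_s − DO₀ = 10.5 − 8.845 = 1.655 mg/L.
D(0.898) = [0.382×21.20/(1.57−0.382)](e^(−0.382×0.898) − e^(−1.57×0.898)) + 1.655 e^(−1.57×0.898)
= 6.817 × (0.7096 − 0.2442) + 1.655 × 0.2442 = 3.577 mg/L.
DO = 10.5 − 3.577 = 6.923 mg/L.

DO ≈ 6.92 mg/L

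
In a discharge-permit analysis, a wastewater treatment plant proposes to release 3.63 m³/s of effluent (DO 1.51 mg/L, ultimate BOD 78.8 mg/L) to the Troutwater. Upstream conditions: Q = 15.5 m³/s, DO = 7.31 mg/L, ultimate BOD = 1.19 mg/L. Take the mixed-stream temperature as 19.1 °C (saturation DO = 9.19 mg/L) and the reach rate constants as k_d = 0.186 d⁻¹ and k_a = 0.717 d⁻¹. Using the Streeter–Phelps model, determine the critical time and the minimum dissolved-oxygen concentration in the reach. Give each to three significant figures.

t_c ≈ 1.10 d; minimum DO ≈ 5.83 mg/L

Mixed DO = (15.5×7.31 + 3.63×1.51)/(15.5+3.63) = 118.8/19.13 = 6.209 mg/L.
Mixed L₀ = (15.5×1.19 + 3.63×78.8)/(19.13) = 304.5/19.13 = 15.92 mg/L.
Initial deficit D₀ = C_s − DO₀ = 9.19 − 6.209 = 2.981 mg/L.
t_c = (1/0.5310) ln[(0.717/0.186)(1 − 2.981×0.5310/(0.186×15.92))] = 1.883 × ln(1.794) = 1.101 d.
D_c = (0.186/0.717) × 15.92 × e^(−0.186×1.101) = 0.2594 × 15.92 × 0.8149 = 3.365 mg/L.
Minimum DO = 9.19 − 3.365 = 5.825 mg/L.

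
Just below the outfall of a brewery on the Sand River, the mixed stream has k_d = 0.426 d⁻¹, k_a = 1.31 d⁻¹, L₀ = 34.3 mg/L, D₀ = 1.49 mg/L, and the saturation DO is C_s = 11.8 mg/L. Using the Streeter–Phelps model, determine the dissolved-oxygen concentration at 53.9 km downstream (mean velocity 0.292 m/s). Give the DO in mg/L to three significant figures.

Travel time t = x/v = 53.9 km / (0.292 m/s) = 53900 m / 0.292 m/s = 184600 s = 2.136 d.
k_d L₀/(k_a−k_d) = 0.426×34.3/(1.31−0.426) = 14.61/0.8840 = 16.53 mg/L.
e^(−k_d t) = e^(−0.426×2.136) = 0.4025; e^(−k_a t) = e^(−1.31×2.136) = 0.06089.
D = 16.53 × (0.4025 − 0.06089) + 1.49 × 0.06089 = 5.646 + 0.09072 = 5.737 mg/L.
DO = C_s − D = 11.8 − 5.737 = 6.063 mg/L.

DO ≈ 6.06 mg/L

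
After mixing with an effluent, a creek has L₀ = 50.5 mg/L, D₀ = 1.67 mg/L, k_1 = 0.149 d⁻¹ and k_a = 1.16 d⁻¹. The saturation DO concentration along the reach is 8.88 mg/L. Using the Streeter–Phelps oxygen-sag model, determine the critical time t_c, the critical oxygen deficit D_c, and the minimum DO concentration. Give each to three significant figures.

With k_a/k_1 = 7.785 and 1 − D₀(k_a−k_1)/(k_1 L₀) = 0.7756,
t_c = ln(7.785 × 0.7756) / (1.16 − 0.149) = ln(6.038) / 1.011 = 1.798/1.011 = 1.779 d.
D_c = (k_1/k_a) L₀ e^(−k_1 t_c) = (0.149/1.16) × 50.5 × e^(−0.149×1.779) = 0.1284 × 50.5 × 0.7672 = 4.977 mg/L.
Minimum DO = C_s − D_c = 8.88 − 4.977 = 3.903 mg/L.

t_c ≈ 1.78 d; D_c ≈ 4.98 mg/L; min DO ≈ 3.90 mg/L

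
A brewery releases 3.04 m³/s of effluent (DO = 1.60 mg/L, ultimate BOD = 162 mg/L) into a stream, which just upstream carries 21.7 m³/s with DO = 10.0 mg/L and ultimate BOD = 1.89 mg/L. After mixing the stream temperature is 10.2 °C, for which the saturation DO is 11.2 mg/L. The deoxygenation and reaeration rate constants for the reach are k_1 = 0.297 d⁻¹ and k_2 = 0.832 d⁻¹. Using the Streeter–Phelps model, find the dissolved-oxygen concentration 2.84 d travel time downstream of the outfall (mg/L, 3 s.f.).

DO ≈ 6.97 mg/L

Mixed DO = (21.7×10.0 + 3.04×1.60)/(21.7+3.04) = 221.9/24.74 = 8.968 mg/L.
Mixed L₀ = (21.7×1.89 + 3.04×162)/(24.74) = 533.5/24.74 = 21.56 mg/L.
Initial deficit D₀ = C_s − DO₀ = 11.2 − 8.968 = 2.232 mg/L.
D(2.84) = [0.297×21.56/(0.832−0.297)](e^(−0.297×2.84) − e^(−0.832×2.84)) + 2.232 e^(−0.832×2.84)
= 11.97 × (0.4302 − 0.09415) + 2.232 × 0.09415 = 4.233 mg/L.
DO = 11.2 − 4.233 = 6.967 mg/L.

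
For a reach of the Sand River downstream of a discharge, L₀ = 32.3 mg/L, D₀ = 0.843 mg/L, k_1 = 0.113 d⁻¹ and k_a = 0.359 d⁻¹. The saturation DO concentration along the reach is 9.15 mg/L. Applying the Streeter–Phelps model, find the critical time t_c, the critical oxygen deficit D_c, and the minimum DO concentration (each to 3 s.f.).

t_c ≈ 4.46 d; D_c ≈ 6.14 mg/L; min DO ≈ 3.01 mg/L

At the critical point dD/dt = 0, so k_1 L₀ e^(−k_1 t) = k_a D. Substituting D(t) from the Streeter–Phelps equation and solving for t gives
t_c = ln[(k_a/k_1)(1 − D₀(k_a−k_1)/(k_1 L₀))] / (k_a−k_1).
Here k_a−k_1 = 0.2460 d⁻¹ and 1 − D₀(k_a−k_1)/(k_1 L₀) = 1 − 0.843×0.2460/(0.113×32.3) = 0.9432, so
t_c = ln(3.177 × 0.9432) / 0.2460 = 1.097 / 0.2460 = 4.461 d.
L(t_c) = L₀ e^(−k_1 t_c) = 32.3 × 0.6040 = 19.51 mg/L, and at the critical point k_a D_c = k_1 L, so D_c = (0.113/0.359) × 19.51 = 6.141 mg/L.
Minimum DO = C_s − D_c = 9.15 − 6.141 = 3.009 mg/L.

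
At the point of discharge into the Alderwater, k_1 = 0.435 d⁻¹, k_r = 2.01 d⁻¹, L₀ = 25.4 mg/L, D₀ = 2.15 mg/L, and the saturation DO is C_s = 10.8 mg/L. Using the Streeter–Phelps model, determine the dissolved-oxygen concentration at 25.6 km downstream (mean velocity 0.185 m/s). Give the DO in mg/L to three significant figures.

DO ≈ 7.50 mg/L

Travel time t = x/v = 25.6 km / (0.185 m/s) = 25600 m / 0.185 m/s = 138400 s = 1.602 d.
k_1 L₀/(k_r−k_1) = 0.435×25.4/(2.01−0.435) = 11.05/1.575 = 7.015 mg/L.
e^(−k_1 t) = e^(−0.435×1.602) = 0.4982; e^(−k_r t) = e^(−2.01×1.602) = 0.03999.
D = 7.015 × (0.4982 − 0.03999) + 2.15 × 0.03999 = 3.215 + 0.08597 = 3.301 mg/L.
DO = C_s − D = 10.8 − 3.301 = 7.499 mg/L.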